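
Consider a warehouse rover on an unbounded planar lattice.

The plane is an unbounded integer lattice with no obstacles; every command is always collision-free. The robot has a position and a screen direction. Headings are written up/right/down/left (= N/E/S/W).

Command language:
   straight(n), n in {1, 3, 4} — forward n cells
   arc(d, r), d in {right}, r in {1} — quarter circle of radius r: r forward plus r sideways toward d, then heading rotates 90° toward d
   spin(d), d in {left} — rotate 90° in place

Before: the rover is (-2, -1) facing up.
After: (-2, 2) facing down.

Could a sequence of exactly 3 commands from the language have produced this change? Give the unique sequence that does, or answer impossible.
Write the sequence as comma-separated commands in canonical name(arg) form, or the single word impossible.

straight(3), spin(left), spin(left)

key: cell and facing (now S) both changed — the 3 commands mix motion and turning
initial: (-2, -1) facing up
[1] after straight(3): (-2, 2) facing up
[2] after spin(left): (-2, 2) facing left
[3] after spin(left): (-2, 2) facing down
uniquely the one of 125 3-step routes that fits.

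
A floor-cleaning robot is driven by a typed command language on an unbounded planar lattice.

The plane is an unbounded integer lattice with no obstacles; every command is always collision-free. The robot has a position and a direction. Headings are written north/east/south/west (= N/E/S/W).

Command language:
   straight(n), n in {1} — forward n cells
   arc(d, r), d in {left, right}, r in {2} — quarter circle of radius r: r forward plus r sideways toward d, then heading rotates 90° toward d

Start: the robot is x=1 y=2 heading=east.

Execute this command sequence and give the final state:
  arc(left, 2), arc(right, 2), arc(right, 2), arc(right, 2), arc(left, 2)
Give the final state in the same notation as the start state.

from: x=1 y=2 heading=east
1. arc(left, 2) → x=3 y=4 heading=north
2. arc(right, 2) → x=5 y=6 heading=east
3. arc(right, 2) → x=7 y=4 heading=south
4. arc(right, 2) → x=5 y=2 heading=west
5. arc(left, 2) → x=3 y=0 heading=south

x=3 y=0 heading=south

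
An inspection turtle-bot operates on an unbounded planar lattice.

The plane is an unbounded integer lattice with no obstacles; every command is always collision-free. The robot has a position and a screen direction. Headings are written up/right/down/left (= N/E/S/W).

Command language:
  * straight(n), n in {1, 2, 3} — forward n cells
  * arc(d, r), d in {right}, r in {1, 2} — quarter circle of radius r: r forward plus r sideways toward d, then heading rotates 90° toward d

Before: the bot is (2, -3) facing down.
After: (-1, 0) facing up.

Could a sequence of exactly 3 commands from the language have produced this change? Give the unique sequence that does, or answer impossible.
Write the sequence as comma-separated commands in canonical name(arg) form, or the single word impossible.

key: order matters: swapping arc(right, 1) and straight(2) lands elsewhere
start: (2, -3) facing down
t=1 arc(right, 1) ⇒ (1, -4) facing left
t=2 arc(right, 2) ⇒ (-1, -2) facing up
t=3 straight(2) ⇒ (-1, 0) facing up
all 125 alternatives checked — unique.

arc(right, 1), arc(right, 2), straight(2)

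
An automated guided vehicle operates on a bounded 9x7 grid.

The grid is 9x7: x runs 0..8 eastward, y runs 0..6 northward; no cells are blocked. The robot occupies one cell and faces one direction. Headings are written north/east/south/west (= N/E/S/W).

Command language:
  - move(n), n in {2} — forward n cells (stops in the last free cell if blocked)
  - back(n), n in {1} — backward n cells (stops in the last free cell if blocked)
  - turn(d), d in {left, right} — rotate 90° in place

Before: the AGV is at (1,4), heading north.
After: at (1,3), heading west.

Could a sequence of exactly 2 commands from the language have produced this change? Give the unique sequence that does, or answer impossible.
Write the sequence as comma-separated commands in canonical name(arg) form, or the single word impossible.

key: order matters: swapping back(1) and turn(left) lands elsewhere
begin: at (1,4), heading north
[1] after back(1): at (1,3), heading north
[2] after turn(left): at (1,3), heading west
uniquely the one of 16 2-step routes that fits.

back(1), turn(left)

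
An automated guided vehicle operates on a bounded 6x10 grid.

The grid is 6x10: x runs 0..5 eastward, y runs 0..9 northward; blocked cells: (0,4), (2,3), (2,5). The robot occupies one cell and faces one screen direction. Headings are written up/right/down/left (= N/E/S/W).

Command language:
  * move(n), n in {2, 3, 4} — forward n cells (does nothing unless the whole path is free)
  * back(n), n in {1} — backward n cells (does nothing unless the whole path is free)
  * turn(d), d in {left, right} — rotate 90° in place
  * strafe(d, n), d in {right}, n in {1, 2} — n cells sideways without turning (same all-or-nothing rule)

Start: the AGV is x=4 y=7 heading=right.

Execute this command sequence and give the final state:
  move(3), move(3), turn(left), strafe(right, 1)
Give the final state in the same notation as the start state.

initial: x=4 y=7 heading=right
t=1 move(3) ⇒ x=4 y=7 heading=right
t=2 move(3) ⇒ x=4 y=7 heading=right
t=3 turn(left) ⇒ x=4 y=7 heading=up
t=4 strafe(right, 1) ⇒ x=5 y=7 heading=up

x=5 y=7 heading=up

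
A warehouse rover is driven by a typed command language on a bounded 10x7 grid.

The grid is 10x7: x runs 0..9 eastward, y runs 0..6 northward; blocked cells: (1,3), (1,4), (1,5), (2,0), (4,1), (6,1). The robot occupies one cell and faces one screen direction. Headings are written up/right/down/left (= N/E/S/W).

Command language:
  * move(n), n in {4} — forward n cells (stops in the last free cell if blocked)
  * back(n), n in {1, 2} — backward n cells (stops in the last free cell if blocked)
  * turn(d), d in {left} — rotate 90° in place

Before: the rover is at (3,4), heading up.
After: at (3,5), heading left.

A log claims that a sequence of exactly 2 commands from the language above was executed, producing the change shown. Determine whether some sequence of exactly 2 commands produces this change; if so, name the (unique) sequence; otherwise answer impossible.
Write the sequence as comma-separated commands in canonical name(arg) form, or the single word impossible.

impossible

every 2-command combo misses the target.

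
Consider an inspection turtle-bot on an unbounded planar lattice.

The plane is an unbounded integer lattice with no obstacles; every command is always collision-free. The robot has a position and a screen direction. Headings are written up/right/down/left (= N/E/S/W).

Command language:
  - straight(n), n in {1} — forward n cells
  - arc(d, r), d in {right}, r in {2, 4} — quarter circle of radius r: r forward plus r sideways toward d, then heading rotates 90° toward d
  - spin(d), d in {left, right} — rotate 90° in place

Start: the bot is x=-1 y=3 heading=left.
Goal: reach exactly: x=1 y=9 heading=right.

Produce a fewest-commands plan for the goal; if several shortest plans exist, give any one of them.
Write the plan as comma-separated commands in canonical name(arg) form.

begin: x=-1 y=3 heading=left
[1] after arc(right, 2): x=-3 y=5 heading=up
[2] after arc(right, 4): x=1 y=9 heading=right
minimal: 2 command(s), checked below 2.

arc(right, 2), arc(right, 4)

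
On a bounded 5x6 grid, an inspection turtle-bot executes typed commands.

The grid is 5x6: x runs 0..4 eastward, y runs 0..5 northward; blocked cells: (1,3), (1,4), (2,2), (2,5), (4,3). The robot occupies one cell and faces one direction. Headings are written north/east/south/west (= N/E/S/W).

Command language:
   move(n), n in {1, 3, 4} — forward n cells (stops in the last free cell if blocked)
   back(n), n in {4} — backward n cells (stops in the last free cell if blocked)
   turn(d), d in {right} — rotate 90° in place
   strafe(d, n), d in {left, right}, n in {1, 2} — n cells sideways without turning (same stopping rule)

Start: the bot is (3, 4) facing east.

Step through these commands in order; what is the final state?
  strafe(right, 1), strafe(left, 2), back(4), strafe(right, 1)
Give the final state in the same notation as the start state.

(3, 4) facing east

begin: (3, 4) facing east
1. strafe(right, 1) → (3, 3) facing east
2. strafe(left, 2) → (3, 5) facing east
3. back(4) → (3, 5) facing east
4. strafe(right, 1) → (3, 4) facing east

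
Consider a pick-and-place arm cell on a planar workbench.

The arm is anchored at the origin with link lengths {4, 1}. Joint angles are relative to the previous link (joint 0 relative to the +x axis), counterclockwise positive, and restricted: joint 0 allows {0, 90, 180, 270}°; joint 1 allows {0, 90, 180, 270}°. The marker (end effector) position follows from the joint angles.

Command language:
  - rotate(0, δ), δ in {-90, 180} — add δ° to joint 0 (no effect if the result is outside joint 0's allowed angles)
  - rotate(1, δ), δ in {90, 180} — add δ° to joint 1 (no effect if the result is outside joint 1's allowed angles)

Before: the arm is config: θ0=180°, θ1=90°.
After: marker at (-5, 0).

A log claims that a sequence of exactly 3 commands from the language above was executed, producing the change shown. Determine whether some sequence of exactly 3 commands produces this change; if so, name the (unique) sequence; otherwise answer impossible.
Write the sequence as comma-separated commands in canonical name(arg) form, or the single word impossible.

begin: config: θ0=180°, θ1=90°
[1] after rotate(1, 90): config: θ0=180°, θ1=180°
[2] after rotate(1, 90): config: θ0=180°, θ1=270°
[3] after rotate(1, 90): config: θ0=180°, θ1=0°
no other 3-command option fits: unique.

rotate(1, 90), rotate(1, 90), rotate(1, 90)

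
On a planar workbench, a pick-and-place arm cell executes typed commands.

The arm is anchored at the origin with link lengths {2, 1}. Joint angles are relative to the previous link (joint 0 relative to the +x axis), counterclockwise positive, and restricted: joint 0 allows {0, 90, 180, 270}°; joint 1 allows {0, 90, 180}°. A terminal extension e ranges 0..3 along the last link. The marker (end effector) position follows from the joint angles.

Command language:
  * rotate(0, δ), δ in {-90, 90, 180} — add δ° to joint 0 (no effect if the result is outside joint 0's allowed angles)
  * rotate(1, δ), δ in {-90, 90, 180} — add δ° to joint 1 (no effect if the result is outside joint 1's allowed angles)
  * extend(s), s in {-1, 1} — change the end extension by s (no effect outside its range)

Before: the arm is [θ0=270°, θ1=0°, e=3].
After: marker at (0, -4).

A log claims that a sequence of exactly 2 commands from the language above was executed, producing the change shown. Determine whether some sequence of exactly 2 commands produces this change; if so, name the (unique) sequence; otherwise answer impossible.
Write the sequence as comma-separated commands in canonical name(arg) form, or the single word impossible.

begin: [θ0=270°, θ1=0°, e=3]
1. extend(-1) → [θ0=270°, θ1=0°, e=2]
2. extend(-1) → [θ0=270°, θ1=0°, e=1]
all 64 alternatives checked — unique.

extend(-1), extend(-1)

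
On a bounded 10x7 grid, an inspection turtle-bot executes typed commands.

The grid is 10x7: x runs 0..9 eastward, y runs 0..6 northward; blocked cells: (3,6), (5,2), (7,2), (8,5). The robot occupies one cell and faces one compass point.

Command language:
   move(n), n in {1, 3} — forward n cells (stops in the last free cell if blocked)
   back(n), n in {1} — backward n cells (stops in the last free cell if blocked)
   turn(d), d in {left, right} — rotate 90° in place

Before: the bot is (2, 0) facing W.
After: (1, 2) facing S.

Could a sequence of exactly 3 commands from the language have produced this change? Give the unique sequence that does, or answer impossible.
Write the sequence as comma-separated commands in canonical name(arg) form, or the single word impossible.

all 125 sequences checked — none match.

impossible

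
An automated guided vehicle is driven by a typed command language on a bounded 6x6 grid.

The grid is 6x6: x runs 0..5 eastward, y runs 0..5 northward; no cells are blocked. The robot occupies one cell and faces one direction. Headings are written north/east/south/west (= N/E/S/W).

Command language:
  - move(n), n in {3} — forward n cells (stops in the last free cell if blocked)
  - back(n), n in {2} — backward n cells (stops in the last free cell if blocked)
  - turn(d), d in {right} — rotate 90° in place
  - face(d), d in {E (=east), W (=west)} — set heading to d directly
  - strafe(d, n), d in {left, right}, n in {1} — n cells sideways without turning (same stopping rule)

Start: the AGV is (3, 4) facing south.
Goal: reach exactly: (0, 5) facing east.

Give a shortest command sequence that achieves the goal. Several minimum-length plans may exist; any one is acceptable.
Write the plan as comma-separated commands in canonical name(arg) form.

begin: (3, 4) facing south
t=1 back(2) ⇒ (3, 5) facing south
t=2 strafe(right, 1) ⇒ (2, 5) facing south
t=3 face(E) ⇒ (2, 5) facing east
t=4 back(2) ⇒ (0, 5) facing east
minimal: 4 command(s), checked below 4.

back(2), strafe(right, 1), face(E), back(2)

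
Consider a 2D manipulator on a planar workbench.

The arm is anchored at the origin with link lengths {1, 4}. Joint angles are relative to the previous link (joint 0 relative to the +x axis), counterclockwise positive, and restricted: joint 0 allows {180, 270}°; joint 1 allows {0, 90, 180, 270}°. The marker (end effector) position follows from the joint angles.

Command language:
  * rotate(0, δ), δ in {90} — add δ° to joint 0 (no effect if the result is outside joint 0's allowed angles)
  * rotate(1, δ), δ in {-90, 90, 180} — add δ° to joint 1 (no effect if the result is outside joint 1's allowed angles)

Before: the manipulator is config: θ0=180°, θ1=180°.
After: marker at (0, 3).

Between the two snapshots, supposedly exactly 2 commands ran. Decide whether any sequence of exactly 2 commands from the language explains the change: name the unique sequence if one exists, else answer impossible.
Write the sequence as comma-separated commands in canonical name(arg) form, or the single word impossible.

rotate(0, 90), rotate(0, 90)

initial: config: θ0=180°, θ1=180°
step 1 (rotate(0, 90)): config: θ0=270°, θ1=180°
step 2 (rotate(0, 90)): config: θ0=270°, θ1=180°
no rival 2-sequence matches.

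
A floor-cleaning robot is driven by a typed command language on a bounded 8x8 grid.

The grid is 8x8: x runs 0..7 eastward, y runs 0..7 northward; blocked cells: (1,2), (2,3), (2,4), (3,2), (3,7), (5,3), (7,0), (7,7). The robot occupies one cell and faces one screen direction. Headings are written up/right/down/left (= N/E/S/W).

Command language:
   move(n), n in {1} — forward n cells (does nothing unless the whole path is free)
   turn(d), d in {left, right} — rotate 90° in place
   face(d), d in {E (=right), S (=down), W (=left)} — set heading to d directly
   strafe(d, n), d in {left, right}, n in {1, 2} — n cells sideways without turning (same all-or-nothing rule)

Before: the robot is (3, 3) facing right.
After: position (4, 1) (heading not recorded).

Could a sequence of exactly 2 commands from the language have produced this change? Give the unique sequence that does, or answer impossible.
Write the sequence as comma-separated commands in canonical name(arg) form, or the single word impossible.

key: order matters: swapping move(1) and strafe(right, 2) lands elsewhere
t0: (3, 3) facing right
[1] after move(1): (4, 3) facing right
[2] after strafe(right, 2): (4, 1) facing right
no other 2-command option fits: unique.

move(1), strafe(right, 2)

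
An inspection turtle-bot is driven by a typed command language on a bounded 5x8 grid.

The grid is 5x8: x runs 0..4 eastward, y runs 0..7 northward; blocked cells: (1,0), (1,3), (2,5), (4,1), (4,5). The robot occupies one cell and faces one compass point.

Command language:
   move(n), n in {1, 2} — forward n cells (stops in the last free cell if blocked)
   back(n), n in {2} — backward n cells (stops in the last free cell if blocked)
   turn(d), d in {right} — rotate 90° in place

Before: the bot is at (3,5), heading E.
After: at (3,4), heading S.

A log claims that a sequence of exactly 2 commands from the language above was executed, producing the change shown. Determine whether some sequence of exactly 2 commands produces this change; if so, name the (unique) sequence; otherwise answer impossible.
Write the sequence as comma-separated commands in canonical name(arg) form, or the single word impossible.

turn(right), move(1)

key: position moved to (3,4) AND the heading swung to S — translation plus rotation needed
initial: at (3,5), heading E
1. turn(right) → at (3,5), heading S
2. move(1) → at (3,4), heading S
no rival 2-sequence matches.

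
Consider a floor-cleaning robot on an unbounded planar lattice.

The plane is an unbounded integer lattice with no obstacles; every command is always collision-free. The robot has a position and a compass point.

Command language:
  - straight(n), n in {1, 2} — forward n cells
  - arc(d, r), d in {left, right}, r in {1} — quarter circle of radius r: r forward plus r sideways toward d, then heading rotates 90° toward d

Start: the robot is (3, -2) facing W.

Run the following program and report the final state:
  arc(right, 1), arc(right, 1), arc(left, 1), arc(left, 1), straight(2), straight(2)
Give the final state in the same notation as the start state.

t0: (3, -2) facing W
[1] after arc(right, 1): (2, -1) facing N
[2] after arc(right, 1): (3, 0) facing E
[3] after arc(left, 1): (4, 1) facing N
[4] after arc(left, 1): (3, 2) facing W
[5] after straight(2): (1, 2) facing W
[6] after straight(2): (-1, 2) facing W

(-1, 2) facing W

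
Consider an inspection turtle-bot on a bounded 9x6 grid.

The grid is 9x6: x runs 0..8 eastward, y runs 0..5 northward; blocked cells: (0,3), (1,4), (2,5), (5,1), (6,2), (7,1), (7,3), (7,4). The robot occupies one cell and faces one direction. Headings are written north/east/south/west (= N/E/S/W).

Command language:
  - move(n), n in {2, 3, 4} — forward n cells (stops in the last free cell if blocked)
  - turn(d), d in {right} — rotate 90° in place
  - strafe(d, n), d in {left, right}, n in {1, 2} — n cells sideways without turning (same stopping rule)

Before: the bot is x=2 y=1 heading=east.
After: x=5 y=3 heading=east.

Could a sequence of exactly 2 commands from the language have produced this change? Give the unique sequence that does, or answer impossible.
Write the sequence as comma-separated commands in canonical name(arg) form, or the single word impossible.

key: still facing E at the end — nothing in the sequence rotates
from: x=2 y=1 heading=east
[1] after strafe(left, 2): x=2 y=3 heading=east
[2] after move(3): x=5 y=3 heading=east
uniquely the one of 64 2-step routes that fits.

strafe(left, 2), move(3)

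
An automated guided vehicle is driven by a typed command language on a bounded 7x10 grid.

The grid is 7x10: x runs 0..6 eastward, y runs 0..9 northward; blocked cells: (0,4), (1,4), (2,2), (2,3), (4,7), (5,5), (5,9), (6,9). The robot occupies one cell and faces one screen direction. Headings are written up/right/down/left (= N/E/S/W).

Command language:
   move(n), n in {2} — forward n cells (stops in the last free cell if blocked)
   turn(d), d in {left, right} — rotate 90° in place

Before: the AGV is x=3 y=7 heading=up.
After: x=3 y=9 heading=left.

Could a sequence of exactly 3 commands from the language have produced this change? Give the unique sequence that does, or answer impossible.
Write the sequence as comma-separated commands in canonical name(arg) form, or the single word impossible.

key: position moved to (3,9) AND the heading swung to W — translation plus rotation needed
t0: x=3 y=7 heading=up
step 1 (move(2)): x=3 y=9 heading=up
step 2 (move(2)): x=3 y=9 heading=up
step 3 (turn(left)): x=3 y=9 heading=left
uniquely the one of 27 3-step routes that fits.

move(2), move(2), turn(left)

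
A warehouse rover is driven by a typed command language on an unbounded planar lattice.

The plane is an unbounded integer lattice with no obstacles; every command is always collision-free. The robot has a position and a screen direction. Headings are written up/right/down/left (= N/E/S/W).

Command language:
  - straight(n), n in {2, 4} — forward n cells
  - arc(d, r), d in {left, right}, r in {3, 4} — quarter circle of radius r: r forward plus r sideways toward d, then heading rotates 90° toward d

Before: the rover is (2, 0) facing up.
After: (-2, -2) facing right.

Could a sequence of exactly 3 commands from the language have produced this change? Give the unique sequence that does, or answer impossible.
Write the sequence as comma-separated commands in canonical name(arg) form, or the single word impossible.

key: order matters: swapping arc(left, 4) and arc(left, 3) lands elsewhere
start: (2, 0) facing up
t=1 arc(left, 4) ⇒ (-2, 4) facing left
t=2 arc(left, 3) ⇒ (-5, 1) facing down
t=3 arc(left, 3) ⇒ (-2, -2) facing right
no rival 3-sequence matches.

arc(left, 4), arc(left, 3), arc(left, 3)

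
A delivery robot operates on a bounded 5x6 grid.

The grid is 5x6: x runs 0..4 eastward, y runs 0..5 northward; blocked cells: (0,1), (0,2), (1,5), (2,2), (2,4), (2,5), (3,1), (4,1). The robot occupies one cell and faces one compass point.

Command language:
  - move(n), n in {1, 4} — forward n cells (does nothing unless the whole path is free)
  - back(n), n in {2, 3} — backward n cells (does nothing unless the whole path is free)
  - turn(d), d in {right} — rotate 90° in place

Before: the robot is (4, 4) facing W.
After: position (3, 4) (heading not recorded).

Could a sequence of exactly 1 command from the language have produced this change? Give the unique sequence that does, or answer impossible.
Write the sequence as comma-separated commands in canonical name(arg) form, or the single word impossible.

move(1)

initial: (4, 4) facing W
[1] after move(1): (3, 4) facing W
no other 1-command option fits: unique.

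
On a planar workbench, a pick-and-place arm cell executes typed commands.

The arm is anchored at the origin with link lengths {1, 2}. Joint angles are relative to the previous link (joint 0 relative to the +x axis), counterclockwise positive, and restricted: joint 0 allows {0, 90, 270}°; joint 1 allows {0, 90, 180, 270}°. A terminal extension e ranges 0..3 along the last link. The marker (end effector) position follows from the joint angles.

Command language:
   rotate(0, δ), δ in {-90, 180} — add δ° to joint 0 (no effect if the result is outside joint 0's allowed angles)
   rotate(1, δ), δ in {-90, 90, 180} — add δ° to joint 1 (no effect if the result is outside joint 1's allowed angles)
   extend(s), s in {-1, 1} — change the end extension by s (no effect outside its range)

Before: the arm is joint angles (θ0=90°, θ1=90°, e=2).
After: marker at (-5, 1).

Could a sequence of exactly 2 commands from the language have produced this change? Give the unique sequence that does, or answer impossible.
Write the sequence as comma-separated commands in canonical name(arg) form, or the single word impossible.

t0: joint angles (θ0=90°, θ1=90°, e=2)
t=1 extend(1) ⇒ joint angles (θ0=90°, θ1=90°, e=3)
t=2 extend(1) ⇒ joint angles (θ0=90°, θ1=90°, e=3)
no rival 2-sequence matches.

extend(1), extend(1)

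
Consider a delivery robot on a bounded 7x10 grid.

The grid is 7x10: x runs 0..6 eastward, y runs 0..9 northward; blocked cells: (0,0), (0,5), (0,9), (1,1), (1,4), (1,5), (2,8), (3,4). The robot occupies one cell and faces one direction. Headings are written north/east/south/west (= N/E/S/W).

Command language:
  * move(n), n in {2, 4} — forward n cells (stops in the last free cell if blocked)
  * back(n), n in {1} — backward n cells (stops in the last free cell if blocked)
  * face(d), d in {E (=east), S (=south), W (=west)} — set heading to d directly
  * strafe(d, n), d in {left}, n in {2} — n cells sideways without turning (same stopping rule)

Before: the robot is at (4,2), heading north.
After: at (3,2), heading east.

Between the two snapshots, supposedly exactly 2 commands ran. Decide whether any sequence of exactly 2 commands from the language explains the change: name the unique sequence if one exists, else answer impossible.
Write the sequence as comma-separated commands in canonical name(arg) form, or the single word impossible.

face(E), back(1)

key: position moved to (3,2) AND the heading swung to E — translation plus rotation needed
t0: at (4,2), heading north
1. face(E) → at (4,2), heading east
2. back(1) → at (3,2), heading east
no rival 2-sequence matches.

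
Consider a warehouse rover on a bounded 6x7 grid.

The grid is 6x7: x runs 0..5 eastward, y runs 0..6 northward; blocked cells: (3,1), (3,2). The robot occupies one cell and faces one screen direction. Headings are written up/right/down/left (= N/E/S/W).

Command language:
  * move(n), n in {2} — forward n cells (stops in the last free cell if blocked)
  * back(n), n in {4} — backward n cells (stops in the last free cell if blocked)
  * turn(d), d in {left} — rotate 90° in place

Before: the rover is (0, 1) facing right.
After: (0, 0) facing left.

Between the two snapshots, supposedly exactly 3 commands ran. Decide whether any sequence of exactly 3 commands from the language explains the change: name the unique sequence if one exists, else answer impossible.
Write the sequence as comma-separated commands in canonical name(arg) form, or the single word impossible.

key: back(4) runs into the grid edge before its full distance
initial: (0, 1) facing right
1. turn(left) → (0, 1) facing up
2. back(4) → (0, 0) facing up
3. turn(left) → (0, 0) facing left
all 27 alternatives checked — unique.

turn(left), back(4), turn(left)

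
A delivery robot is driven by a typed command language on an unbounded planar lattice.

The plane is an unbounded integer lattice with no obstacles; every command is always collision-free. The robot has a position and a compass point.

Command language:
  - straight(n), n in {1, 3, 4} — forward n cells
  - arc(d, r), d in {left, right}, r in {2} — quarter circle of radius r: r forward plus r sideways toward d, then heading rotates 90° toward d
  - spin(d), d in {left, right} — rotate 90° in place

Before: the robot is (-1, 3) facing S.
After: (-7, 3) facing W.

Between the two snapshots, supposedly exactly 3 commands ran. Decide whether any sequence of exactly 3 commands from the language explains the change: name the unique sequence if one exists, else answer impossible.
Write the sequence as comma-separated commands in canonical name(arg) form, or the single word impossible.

spin(right), straight(3), straight(3)

key: cell and facing (now W) both changed — the 3 commands mix motion and turning
from: (-1, 3) facing S
step 1 (spin(right)): (-1, 3) facing W
step 2 (straight(3)): (-4, 3) facing W
step 3 (straight(3)): (-7, 3) facing W
uniquely the one of 343 3-step routes that fits.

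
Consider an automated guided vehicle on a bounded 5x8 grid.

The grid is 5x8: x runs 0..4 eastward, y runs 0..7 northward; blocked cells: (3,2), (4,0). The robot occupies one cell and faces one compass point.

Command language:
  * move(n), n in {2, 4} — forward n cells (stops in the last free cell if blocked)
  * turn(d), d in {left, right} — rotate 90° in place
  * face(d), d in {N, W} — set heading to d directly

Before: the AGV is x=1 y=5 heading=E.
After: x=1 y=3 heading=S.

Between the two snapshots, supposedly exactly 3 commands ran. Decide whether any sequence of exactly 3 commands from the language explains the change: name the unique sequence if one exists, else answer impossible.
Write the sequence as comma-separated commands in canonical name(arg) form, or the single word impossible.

face(W), turn(left), move(2)

key: cell and facing (now S) both changed — the 3 commands mix motion and turning
start: x=1 y=5 heading=E
t=1 face(W) ⇒ x=1 y=5 heading=W
t=2 turn(left) ⇒ x=1 y=5 heading=S
t=3 move(2) ⇒ x=1 y=3 heading=S
no rival 3-sequence matches.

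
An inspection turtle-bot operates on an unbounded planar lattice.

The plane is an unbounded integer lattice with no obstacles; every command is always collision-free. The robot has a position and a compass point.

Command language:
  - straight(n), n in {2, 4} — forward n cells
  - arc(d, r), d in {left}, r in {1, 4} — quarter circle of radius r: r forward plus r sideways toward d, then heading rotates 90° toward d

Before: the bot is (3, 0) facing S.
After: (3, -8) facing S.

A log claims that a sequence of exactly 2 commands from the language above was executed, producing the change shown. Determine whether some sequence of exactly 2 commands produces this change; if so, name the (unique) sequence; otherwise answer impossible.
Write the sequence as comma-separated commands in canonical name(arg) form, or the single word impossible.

key: still facing S at the end — nothing in the sequence rotates
t0: (3, 0) facing S
step 1 (straight(4)): (3, -4) facing S
step 2 (straight(4)): (3, -8) facing S
no other 2-command option fits: unique.

straight(4), straight(4)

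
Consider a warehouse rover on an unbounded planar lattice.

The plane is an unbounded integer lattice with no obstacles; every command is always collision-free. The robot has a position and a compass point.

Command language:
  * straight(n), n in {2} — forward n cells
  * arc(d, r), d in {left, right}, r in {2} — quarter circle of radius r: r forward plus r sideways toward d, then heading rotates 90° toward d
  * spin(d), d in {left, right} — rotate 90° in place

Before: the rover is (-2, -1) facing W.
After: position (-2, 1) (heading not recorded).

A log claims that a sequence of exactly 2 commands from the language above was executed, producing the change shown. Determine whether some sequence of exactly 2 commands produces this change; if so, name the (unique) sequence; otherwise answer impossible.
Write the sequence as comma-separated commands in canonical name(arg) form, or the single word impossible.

key: running straight(2) before spin(right) would end elsewhere — order is forced
initial: (-2, -1) facing W
1. spin(right) → (-2, -1) facing N
2. straight(2) → (-2, 1) facing N
no rival 2-sequence matches.

spin(right), straight(2)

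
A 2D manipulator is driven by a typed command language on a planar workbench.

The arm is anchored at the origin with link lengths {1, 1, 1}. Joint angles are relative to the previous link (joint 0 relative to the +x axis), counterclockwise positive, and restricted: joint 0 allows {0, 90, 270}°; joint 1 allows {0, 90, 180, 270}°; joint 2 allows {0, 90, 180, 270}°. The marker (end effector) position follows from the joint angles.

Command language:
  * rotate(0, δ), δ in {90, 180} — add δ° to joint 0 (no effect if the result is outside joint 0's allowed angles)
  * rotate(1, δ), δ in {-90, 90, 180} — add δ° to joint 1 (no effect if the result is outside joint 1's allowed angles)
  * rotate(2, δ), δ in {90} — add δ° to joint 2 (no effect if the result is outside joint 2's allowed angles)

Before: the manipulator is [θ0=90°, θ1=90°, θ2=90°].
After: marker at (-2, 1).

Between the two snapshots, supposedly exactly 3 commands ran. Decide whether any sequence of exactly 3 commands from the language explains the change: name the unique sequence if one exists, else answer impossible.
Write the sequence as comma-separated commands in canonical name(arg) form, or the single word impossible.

initial: [θ0=90°, θ1=90°, θ2=90°]
t=1 rotate(2, 90) ⇒ [θ0=90°, θ1=90°, θ2=180°]
t=2 rotate(2, 90) ⇒ [θ0=90°, θ1=90°, θ2=270°]
t=3 rotate(2, 90) ⇒ [θ0=90°, θ1=90°, θ2=0°]
all 216 alternatives checked — unique.

rotate(2, 90), rotate(2, 90), rotate(2, 90)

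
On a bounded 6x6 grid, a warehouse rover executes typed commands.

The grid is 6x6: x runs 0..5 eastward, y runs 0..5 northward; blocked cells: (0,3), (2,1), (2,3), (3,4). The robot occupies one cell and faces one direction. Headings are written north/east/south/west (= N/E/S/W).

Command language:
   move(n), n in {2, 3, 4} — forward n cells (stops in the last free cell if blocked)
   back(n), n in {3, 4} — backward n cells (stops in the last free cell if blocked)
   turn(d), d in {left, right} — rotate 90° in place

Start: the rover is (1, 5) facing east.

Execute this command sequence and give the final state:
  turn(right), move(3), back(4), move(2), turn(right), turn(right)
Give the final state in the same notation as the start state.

(1, 3) facing north

start: (1, 5) facing east
step 1 (turn(right)): (1, 5) facing south
step 2 (move(3)): (1, 2) facing south
step 3 (back(4)): (1, 5) facing south
step 4 (move(2)): (1, 3) facing south
step 5 (turn(right)): (1, 3) facing west
step 6 (turn(right)): (1, 3) facing north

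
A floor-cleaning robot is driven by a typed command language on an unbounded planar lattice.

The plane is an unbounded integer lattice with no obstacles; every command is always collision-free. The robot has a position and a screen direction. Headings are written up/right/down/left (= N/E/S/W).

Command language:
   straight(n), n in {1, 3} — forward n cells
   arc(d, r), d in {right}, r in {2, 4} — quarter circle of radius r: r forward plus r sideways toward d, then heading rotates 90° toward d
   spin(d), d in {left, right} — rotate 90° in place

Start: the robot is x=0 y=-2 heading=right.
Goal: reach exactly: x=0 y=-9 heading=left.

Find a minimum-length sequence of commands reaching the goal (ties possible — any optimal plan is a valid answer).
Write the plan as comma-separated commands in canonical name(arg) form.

start: x=0 y=-2 heading=right
[1] after arc(right, 2): x=2 y=-4 heading=down
[2] after straight(3): x=2 y=-7 heading=down
[3] after arc(right, 2): x=0 y=-9 heading=left
nothing shorter than 3 reaches the goal.

arc(right, 2), straight(3), arc(right, 2)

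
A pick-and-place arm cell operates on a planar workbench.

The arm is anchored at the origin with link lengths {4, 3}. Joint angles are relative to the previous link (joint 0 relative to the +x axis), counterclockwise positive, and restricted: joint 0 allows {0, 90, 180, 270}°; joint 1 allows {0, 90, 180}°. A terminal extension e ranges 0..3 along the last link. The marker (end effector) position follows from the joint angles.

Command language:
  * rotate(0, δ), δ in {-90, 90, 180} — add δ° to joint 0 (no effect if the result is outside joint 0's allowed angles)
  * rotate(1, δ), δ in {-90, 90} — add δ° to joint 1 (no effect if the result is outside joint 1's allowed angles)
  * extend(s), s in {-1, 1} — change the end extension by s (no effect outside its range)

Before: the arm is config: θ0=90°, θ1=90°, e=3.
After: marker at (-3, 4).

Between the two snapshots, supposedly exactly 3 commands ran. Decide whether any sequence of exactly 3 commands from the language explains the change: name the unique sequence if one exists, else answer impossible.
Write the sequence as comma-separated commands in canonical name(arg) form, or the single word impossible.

begin: config: θ0=90°, θ1=90°, e=3
t=1 extend(-1) ⇒ config: θ0=90°, θ1=90°, e=2
t=2 extend(-1) ⇒ config: θ0=90°, θ1=90°, e=1
t=3 extend(-1) ⇒ config: θ0=90°, θ1=90°, e=0
all 343 alternatives checked — unique.

extend(-1), extend(-1), extend(-1)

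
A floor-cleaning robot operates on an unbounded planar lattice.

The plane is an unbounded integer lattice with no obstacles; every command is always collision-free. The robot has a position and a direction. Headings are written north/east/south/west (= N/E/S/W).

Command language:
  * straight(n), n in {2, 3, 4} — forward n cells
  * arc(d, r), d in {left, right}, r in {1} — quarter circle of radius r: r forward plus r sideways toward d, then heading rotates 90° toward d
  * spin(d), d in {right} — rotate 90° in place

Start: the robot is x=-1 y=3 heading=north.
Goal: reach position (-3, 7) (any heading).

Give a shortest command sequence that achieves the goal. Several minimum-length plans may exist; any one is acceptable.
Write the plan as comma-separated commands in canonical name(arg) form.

straight(2), arc(left, 1), arc(right, 1)

from: x=-1 y=3 heading=north
1. straight(2) → x=-1 y=5 heading=north
2. arc(left, 1) → x=-2 y=6 heading=west
3. arc(right, 1) → x=-3 y=7 heading=north
minimal: 3 command(s), checked below 3.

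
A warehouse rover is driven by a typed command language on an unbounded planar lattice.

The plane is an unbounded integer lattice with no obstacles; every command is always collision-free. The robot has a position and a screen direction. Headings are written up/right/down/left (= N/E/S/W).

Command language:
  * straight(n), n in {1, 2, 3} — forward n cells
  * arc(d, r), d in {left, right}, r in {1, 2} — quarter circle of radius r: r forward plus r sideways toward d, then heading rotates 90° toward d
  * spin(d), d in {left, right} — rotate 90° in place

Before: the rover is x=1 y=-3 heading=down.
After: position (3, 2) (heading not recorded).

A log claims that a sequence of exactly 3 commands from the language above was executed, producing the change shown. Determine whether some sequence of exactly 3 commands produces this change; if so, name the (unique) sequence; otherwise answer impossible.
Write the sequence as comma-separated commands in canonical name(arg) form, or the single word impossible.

key: order matters: swapping spin(left) and straight(3) lands elsewhere
begin: x=1 y=-3 heading=down
step 1 (spin(left)): x=1 y=-3 heading=right
step 2 (arc(left, 2)): x=3 y=-1 heading=up
step 3 (straight(3)): x=3 y=2 heading=up
all 729 alternatives checked — unique.

spin(left), arc(left, 2), straight(3)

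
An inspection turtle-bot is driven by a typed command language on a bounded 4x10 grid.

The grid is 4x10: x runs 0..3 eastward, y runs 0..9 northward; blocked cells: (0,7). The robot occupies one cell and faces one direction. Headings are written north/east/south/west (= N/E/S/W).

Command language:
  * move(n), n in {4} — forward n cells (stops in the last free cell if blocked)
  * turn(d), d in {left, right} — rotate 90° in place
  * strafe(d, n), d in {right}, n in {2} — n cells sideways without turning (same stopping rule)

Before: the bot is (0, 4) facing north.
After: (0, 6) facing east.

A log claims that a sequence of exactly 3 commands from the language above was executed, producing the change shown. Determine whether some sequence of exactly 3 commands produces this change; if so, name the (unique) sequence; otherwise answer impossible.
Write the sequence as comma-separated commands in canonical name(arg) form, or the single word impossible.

key: the first move(4) is stopped early by the blocked cell at (0,7)
begin: (0, 4) facing north
t=1 move(4) ⇒ (0, 6) facing north
t=2 move(4) ⇒ (0, 6) facing north
t=3 turn(right) ⇒ (0, 6) facing east
uniquely the one of 64 3-step routes that fits.

move(4), move(4), turn(right)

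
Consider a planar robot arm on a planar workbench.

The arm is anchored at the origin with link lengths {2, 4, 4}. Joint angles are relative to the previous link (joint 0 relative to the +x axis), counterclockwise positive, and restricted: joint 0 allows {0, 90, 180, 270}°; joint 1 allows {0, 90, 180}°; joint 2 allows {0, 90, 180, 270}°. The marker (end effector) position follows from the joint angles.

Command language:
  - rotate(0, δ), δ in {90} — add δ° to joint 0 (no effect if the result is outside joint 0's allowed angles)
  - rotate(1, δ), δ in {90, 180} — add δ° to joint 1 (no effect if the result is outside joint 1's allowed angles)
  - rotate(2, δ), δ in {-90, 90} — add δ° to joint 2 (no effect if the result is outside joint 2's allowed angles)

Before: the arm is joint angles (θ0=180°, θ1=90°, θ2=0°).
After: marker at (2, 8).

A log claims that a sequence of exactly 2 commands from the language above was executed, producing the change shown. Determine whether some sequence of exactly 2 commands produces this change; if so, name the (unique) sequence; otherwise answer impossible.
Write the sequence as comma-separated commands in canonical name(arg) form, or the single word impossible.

rotate(0, 90), rotate(0, 90)

t0: joint angles (θ0=180°, θ1=90°, θ2=0°)
1. rotate(0, 90) → joint angles (θ0=270°, θ1=90°, θ2=0°)
2. rotate(0, 90) → joint angles (θ0=0°, θ1=90°, θ2=0°)
no rival 2-sequence matches.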